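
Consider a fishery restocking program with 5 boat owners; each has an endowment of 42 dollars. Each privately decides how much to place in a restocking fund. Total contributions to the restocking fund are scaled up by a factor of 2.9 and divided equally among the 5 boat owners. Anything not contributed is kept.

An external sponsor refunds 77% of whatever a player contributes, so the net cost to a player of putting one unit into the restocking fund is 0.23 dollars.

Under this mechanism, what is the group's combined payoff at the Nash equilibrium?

The effective private return per unit is now (2.9/5) / 0.23 = 2.5217 > 1, so every player's dominant strategy flips to full contribution.
At the Nash equilibrium everyone contributes 42. Group total payoff = 5 × (42 × 0.77 + 2.9 × 42) = 770.70.

770.70 dollars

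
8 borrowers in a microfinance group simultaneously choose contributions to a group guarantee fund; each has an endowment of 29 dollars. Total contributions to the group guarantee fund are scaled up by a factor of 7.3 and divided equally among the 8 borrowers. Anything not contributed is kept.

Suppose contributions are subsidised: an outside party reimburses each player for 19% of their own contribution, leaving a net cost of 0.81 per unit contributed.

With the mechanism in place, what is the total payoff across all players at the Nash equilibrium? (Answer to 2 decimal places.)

1737.68 dollars

The effective private return per unit is now (7.3/8) / 0.81 = 1.1265 > 1, so every player's dominant strategy flips to full contribution.
At the Nash equilibrium everyone contributes 29. Group total payoff = 8 × (29 × 0.19 + 7.3 × 29) = 1737.68.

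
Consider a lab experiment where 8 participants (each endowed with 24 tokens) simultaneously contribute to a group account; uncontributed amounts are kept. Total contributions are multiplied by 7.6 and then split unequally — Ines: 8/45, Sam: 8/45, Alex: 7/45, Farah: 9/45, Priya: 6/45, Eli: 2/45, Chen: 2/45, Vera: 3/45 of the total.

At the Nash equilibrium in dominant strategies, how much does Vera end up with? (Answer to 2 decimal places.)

84.80 tokens

Each unit j contributes comes back to j as 7.6 × (j's share), so j prefers to contribute only if that share exceeds 1/7.6 = 0.1316; otherwise keeping the unit dominates.
The shares above 0.1316 belong to Ines, Sam, Alex, Farah and Priya, contributing 24 each; the remaining 3 contribute 0. Total contributed: 120.
Vera keeps 24 and receives 7.6 × 120 × 3/45 = 60.80 from the group account, for a payoff of 84.80.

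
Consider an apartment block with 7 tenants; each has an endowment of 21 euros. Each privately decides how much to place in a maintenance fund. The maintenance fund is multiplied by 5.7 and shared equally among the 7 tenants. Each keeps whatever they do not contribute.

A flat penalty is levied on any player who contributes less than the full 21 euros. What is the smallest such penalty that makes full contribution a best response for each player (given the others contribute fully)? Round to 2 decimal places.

3.90 euros

Given the others contribute fully, the best deviation is to contribute 0 (any partial contribution still incurs the fine and gives up units whose private return 0.8143 is below 1).
Deviating from 21 to 0 saves 21 euros but forfeits the deviator's share of the drop in the maintenance fund: 5.7/7 × 21 = 17.10.
So the deviation gain is 21 − 17.10 = 3.90, and the fine must be at least 3.90 euros to wipe it out.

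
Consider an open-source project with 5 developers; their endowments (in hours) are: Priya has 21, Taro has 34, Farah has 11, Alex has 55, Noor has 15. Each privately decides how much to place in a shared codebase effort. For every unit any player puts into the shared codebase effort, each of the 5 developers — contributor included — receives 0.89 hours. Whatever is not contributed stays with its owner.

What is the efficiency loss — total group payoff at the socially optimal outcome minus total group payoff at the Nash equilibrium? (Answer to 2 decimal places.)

469.20 hours

The private return per contributed unit is 0.89 < 1 for everyone, so the Nash equilibrium is zero contribution and the group total is Σ E_j = 21 + 34 + 11 + 55 + 15 = 136.
Each contributed unit returns 4.450 to the group, so the social optimum is full contribution by everyone: group total = 4.450 × 136 = 605.20.
Efficiency loss = (4.450 − 1) × 136 = 469.20.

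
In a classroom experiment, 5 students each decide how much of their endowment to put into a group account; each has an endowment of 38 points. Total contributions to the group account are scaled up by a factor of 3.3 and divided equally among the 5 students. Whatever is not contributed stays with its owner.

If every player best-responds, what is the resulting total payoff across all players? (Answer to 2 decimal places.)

190.00 points

Each contributed unit returns 3.3/5 = 0.6600 to its contributor — below 1 — so contributing 0 is dominant for every player. At the Nash equilibrium everyone keeps their 38, and the group total is 5 × 38 = 190.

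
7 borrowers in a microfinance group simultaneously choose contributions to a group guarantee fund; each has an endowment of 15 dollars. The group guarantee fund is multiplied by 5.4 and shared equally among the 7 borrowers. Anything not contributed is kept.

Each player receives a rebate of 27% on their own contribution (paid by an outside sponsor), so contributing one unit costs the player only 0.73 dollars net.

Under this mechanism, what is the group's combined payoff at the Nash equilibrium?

Under the mechanism each unit contributed yields (5.4/7) / 0.73 = 1.0568 back to its contributor per unit of net cost, which exceeds 1, making full contribution the dominant choice for everyone.
At the Nash equilibrium everyone contributes 15. Group total payoff = 7 × (15 × 0.27 + 5.4 × 15) = 595.35.

595.35 dollars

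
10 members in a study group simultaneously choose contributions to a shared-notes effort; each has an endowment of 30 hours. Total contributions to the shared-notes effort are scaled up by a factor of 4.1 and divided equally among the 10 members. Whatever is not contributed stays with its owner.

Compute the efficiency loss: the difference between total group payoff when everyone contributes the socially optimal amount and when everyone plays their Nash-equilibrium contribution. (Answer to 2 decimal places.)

Each contributed unit returns 4.1/10 = 0.4100 to its contributor — below 1 — so contributing 0 is dominant for every player. At the Nash equilibrium everyone keeps their 30, and the group total is 10 × 30 = 300.
Each contributed unit returns 4.100 to the group as a whole (0.4100 to each of 10 players), which exceeds 1, so the social optimum is full contribution: group total = 4.100 × 300 = 1230.00.
Efficiency loss = 1230.00 − 300 = 930.00.

930.00 hours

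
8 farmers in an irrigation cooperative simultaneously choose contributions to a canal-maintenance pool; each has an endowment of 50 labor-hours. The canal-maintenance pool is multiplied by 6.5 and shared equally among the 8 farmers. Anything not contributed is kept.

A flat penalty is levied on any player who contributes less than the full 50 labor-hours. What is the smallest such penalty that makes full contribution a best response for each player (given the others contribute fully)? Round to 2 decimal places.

Given the others contribute fully, the best deviation is to contribute 0 (any partial contribution still incurs the fine and gives up units whose private return 0.8125 is below 1).
Deviating from 50 to 0 saves 50 labor-hours but forfeits the deviator's share of the drop in the canal-maintenance pool: 6.5/8 × 50 = 40.62.
So the deviation gain is 50 − 40.62 = 9.38, and the fine must be at least 9.38 labor-hours to wipe it out.

9.38 labor-hours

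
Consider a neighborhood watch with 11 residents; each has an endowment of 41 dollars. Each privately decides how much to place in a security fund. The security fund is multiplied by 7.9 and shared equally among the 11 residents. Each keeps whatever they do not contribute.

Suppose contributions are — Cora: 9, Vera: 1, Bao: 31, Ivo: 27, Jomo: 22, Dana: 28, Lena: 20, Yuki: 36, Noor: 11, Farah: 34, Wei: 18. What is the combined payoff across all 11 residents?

Total contributed: 9 + 1 + 31 + 27 + 22 + 28 + 20 + 36 + 11 + 34 + 18 = 237; total kept: 11 × 41 − 237 = 214.
The security fund pays out 7.9 × 237 = 1872.30 in aggregate.
Group total = 214 + 1872.30 = 2086.30.

2086.30 dollars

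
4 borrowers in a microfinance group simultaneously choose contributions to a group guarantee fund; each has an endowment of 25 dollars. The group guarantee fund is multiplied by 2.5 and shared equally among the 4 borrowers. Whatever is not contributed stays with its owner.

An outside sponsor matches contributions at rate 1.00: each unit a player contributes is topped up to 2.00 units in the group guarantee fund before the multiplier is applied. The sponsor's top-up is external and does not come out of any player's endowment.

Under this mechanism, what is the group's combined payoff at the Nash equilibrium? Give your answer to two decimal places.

Under the mechanism each unit contributed yields 2.5 × 2.00 / 4 = 1.2500 back to its contributor per unit of net cost, which exceeds 1, making full contribution the dominant choice for everyone.
So the Nash equilibrium is full contribution by all 4; the group earns 2.5 × 2.00 × 100 = 500.00.

500.00 dollars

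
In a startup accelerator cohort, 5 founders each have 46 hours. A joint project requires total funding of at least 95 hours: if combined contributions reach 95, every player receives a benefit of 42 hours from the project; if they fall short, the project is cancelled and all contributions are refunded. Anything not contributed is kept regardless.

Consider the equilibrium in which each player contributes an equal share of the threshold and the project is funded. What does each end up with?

69 hours

Equal share of the threshold: 95/5 = 19.
At this profile no one gains by cutting their contribution: any cut drops the total below 95, the project is cancelled, contributions are refunded, and the deviator ends with 46, which is less than 46 − 19 + 42 = 69. Contributing more than 19 just wastes the excess. So contributing exactly 19 is a best response.
Each player's payoff: 46 − 19 + 42 = 69.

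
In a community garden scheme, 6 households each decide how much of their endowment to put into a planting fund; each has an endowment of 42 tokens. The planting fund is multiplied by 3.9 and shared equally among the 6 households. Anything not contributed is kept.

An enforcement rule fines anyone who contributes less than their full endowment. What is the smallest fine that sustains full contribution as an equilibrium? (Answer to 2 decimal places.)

Given the others contribute fully, the best deviation is to contribute 0 (any partial contribution still incurs the fine and gives up units whose private return 0.6500 is below 1).
Deviating from 42 to 0 saves 42 tokens but forfeits the deviator's share of the drop in the planting fund: 3.9/6 × 42 = 27.30.
So the deviation gain is 42 − 27.30 = 14.70, and the fine must be at least 14.70 tokens to wipe it out.

14.70 tokens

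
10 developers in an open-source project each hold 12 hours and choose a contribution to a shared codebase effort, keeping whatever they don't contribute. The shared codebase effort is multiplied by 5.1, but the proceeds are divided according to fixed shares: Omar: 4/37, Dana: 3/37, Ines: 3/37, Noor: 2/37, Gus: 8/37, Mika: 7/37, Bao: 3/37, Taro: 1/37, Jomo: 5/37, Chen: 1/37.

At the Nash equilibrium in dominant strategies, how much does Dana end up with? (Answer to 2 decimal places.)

16.96 hours

A player with share s gets back 5.1·s per unit contributed, so full contribution is dominant for anyone with s > 1/5.1 = 0.1961 and zero contribution is dominant for anyone below.
Only Gus (8/37) clears that bar, contributing 12; the remaining 9 contribute 0. Total contributed: 12.
Dana keeps 12 and receives 5.1 × 12 × 3/37 = 4.96 from the shared codebase effort, for a payoff of 16.96.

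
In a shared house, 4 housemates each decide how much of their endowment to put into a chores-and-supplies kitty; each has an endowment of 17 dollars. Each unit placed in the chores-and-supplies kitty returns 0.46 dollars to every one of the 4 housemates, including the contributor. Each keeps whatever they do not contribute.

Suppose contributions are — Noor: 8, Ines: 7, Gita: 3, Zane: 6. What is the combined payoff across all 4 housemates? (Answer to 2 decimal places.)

88.16 dollars

Total contributed: 8 + 7 + 3 + 6 = 24; total kept: 4 × 17 − 24 = 44.
The chores-and-supplies kitty pays out 0.46 × 4 × 24 = 44.16 in aggregate.
Group total = 44 + 44.16 = 88.16.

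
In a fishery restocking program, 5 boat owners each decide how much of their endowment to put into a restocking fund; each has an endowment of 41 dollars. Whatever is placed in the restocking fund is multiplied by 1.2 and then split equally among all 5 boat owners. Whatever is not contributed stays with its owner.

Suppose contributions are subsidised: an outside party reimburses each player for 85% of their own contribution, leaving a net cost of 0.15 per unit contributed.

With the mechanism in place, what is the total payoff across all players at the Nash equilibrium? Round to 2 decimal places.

With the mechanism, a contributed unit returns (1.2/5) / 0.15 = 1.6000 per unit of net cost to the contributor — now above 1 — so contributing fully is weakly dominant for every player.
So the Nash equilibrium is full contribution by all 5; the group earns 5 × (41 × 0.85 + 1.2 × 41) = 420.25.

420.25 dollars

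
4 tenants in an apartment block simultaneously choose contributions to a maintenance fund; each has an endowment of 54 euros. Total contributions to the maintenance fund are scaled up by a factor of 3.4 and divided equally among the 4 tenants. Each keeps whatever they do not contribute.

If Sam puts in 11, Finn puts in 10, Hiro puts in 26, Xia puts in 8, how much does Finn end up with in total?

Total contributed: 11 + 10 + 26 + 8 = 55.
Each receives 3.4 × 55 / 4 = 46.75 from the maintenance fund.
Finn keeps 54 − 10 = 44, so Finn's payoff is 44 + 46.75 = 90.75.

90.75 euros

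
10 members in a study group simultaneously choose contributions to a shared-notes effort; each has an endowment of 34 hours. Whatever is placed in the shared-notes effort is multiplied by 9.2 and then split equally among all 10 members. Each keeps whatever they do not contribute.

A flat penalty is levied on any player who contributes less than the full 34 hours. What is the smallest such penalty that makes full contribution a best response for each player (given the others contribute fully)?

Given the others contribute fully, the best deviation is to contribute 0 (any partial contribution still incurs the fine and gives up units whose private return 0.9200 is below 1).
Deviating from 34 to 0 saves 34 hours but forfeits the deviator's share of the drop in the shared-notes effort: 9.2/10 × 34 = 31.28.
So the deviation gain is 34 − 31.28 = 2.72, and the fine must be at least 2.72 hours to wipe it out.

2.72 hours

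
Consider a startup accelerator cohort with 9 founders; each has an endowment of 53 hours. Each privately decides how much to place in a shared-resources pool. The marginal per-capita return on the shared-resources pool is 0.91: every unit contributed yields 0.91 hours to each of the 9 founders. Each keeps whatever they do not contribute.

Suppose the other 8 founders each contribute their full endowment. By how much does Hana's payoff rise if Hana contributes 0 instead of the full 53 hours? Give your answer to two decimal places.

4.77 hours

Switching from a contribution of 53 to 0 lets Hana keep an extra 53 hours, but lowers the shared-resources pool by 53, which costs Hana their own share of that drop: 0.91 × 53 = 48.23.
Net gain = 53 − 48.23 = 4.77. The private return per contributed unit (0.91) is below 1, so free-riding is indeed the best response regardless of what the others do.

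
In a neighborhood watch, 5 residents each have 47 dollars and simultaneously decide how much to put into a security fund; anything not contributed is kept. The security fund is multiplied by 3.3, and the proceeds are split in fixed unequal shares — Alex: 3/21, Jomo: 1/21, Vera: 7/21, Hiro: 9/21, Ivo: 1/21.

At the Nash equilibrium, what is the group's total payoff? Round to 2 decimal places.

Player j's private return per contributed unit is 3.3 × (j's share). Contributing is weakly dominant for j when that share is at least 1/3.3 = 0.3030, and contributing 0 is dominant otherwise.
The shares above 0.3030 belong to Vera and Hiro, contributing 47 each; the remaining 3 contribute 0. Total contributed: 94.
The security fund pays out 3.3 × 94 = 310.20 in total (split across the unequal shares, but the aggregate is all that matters for the group sum).
The 3 free-riders keep 47 each, adding 141. Group total = 141 + 310.20 = 451.20.

451.20 dollars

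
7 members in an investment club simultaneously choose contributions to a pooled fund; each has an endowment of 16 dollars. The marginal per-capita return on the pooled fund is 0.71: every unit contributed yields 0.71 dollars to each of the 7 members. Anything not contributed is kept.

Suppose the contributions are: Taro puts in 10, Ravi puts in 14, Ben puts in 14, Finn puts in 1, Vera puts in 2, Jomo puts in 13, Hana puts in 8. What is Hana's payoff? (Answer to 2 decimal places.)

52.02 dollars

Total contributed: 10 + 14 + 14 + 1 + 2 + 13 + 8 = 62.
Each receives 0.71 × 62 = 44.02 from the pooled fund.
Hana keeps 16 − 8 = 8, so Hana's payoff is 8 + 44.02 = 52.02.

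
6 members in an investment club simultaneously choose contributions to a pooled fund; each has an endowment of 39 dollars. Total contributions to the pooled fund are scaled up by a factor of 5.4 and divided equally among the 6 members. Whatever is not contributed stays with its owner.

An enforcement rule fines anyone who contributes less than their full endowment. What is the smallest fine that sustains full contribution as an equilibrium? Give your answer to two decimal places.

Given the others contribute fully, the best deviation is to contribute 0 (any partial contribution still incurs the fine and gives up units whose private return 0.9000 is below 1).
Deviating from 39 to 0 saves 39 dollars but forfeits the deviator's share of the drop in the pooled fund: 5.4/6 × 39 = 35.10.
So the deviation gain is 39 − 35.10 = 3.90, and the fine must be at least 3.90 dollars to wipe it out.

3.90 dollars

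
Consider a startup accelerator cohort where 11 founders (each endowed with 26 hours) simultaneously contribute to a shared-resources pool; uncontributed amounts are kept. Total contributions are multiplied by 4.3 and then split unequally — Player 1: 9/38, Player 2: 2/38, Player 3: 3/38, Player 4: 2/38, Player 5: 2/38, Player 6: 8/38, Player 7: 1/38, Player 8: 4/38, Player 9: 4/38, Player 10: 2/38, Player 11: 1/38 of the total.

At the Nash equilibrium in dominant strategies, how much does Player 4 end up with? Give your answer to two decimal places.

Each unit j contributes comes back to j as 4.3 × (j's share), so j prefers to contribute only if that share exceeds 1/4.3 = 0.2326; otherwise keeping the unit dominates.
Only Player 1 (9/38) clears that bar, contributing 26; the remaining 10 contribute 0. Total contributed: 26.
Player 4 keeps 26 and receives 4.3 × 26 × 2/38 = 5.88 from the shared-resources pool, for a payoff of 31.88.

31.88 hours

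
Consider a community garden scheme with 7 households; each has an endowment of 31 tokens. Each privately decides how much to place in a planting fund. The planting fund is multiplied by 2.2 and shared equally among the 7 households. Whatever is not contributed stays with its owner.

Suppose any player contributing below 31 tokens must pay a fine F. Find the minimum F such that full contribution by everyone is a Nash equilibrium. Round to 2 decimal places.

Given the others contribute fully, the best deviation is to contribute 0 (any partial contribution still incurs the fine and gives up units whose private return 0.3143 is below 1).
Deviating from 31 to 0 saves 31 tokens but forfeits the deviator's share of the drop in the planting fund: 2.2/7 × 31 = 9.74.
So the deviation gain is 31 − 9.74 = 21.26, and the fine must be at least 21.26 tokens to wipe it out.

21.26 tokens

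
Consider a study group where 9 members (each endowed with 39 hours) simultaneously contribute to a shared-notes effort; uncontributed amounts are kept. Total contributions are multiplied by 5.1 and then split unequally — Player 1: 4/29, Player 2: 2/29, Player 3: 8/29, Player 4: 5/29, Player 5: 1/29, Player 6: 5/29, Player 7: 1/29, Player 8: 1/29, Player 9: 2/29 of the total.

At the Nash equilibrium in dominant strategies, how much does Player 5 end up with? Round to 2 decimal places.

45.86 hours

For player j, contributing a unit is worthwhile iff 5.1 × (j's share) ≥ 1, i.e. iff j's share is at least 0.1961.
Player 3 alone (share 8/29) is above the threshold, contributing 39; the remaining 8 contribute 0. Total contributed: 39.
Player 5 keeps 39 and receives 5.1 × 39 × 1/29 = 6.86 from the shared-notes effort, for a payoff of 45.86.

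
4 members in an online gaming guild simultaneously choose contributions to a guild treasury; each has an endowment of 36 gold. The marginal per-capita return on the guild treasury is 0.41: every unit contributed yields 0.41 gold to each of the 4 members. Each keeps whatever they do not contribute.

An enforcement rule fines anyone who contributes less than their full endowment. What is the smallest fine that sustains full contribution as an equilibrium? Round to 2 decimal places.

Given the others contribute fully, the best deviation is to contribute 0 (any partial contribution still incurs the fine and gives up units whose private return 0.41 is below 1).
Deviating from 36 to 0 saves 36 gold but forfeits the deviator's share of the drop in the guild treasury: 0.41 × 36 = 14.76.
So the deviation gain is 36 − 14.76 = 21.24, and the fine must be at least 21.24 gold to wipe it out.

21.24 gold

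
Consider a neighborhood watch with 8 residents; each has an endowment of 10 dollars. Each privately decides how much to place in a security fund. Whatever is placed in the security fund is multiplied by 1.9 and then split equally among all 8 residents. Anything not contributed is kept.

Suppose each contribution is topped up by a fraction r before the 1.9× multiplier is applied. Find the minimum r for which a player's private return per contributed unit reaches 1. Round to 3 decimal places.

With matching at rate r, one contributed unit becomes (1 + r) in the security fund and returns 1.9 × (1 + r) / 8 to the contributor.
Setting this equal to 1: 1 + r = 8/1.9 = 4.2105.
So the minimum matching rate is r = 4.2105 − 1 = 3.211.

3.211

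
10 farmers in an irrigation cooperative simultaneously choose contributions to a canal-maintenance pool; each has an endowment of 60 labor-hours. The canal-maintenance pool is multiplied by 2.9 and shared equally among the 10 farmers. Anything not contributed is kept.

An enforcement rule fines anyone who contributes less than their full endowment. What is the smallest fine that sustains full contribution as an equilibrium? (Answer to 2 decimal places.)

Given the others contribute fully, the best deviation is to contribute 0 (any partial contribution still incurs the fine and gives up units whose private return 0.2900 is below 1).
Deviating from 60 to 0 saves 60 labor-hours but forfeits the deviator's share of the drop in the canal-maintenance pool: 2.9/10 × 60 = 17.40.
So the deviation gain is 60 − 17.40 = 42.60, and the fine must be at least 42.60 labor-hours to wipe it out.

42.60 labor-hours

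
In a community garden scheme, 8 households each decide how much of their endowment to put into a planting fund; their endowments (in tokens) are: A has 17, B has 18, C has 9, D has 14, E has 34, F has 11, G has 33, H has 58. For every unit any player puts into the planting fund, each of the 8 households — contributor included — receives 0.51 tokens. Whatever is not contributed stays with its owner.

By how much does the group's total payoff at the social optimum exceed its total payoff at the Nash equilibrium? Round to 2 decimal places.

597.52 tokens

The private return per contributed unit is 0.51 < 1 for everyone, so the Nash equilibrium is zero contribution and the group total is Σ E_j = 17 + 18 + 9 + 14 + 34 + 11 + 33 + 58 = 194.
Each contributed unit returns 4.080 to the group, so the social optimum is full contribution by everyone: group total = 4.080 × 194 = 791.52.
Efficiency loss = (4.080 − 1) × 194 = 597.52.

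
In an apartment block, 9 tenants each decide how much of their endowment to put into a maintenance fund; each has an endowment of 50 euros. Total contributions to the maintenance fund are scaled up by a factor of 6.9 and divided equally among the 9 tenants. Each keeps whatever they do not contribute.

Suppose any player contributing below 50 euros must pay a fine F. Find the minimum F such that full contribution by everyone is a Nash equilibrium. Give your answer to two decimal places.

Given the others contribute fully, the best deviation is to contribute 0 (any partial contribution still incurs the fine and gives up units whose private return 0.7667 is below 1).
Deviating from 50 to 0 saves 50 euros but forfeits the deviator's share of the drop in the maintenance fund: 6.9/9 × 50 = 38.33.
So the deviation gain is 50 − 38.33 = 11.67, and the fine must be at least 11.67 euros to wipe it out.

11.67 euros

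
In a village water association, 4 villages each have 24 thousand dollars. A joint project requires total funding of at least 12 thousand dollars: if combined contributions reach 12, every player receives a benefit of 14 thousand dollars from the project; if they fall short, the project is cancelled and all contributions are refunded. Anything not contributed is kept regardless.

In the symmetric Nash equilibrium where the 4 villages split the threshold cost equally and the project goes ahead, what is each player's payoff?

Equal share of the threshold: 12/4 = 3.
At this profile no one gains by cutting their contribution: any cut drops the total below 12, the project is cancelled, contributions are refunded, and the deviator ends with 24, which is less than 24 − 3 + 14 = 35. Contributing more than 3 just wastes the excess. So contributing exactly 3 is a best response.
Each player's payoff: 24 − 3 + 14 = 35.

35 thousand dollars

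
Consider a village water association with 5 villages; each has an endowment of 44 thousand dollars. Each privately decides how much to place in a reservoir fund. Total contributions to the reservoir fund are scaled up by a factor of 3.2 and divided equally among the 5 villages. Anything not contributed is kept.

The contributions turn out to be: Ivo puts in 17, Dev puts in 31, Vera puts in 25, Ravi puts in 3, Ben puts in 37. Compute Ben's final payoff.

Total contributed: 17 + 31 + 25 + 3 + 37 = 113.
Each receives 3.2 × 113 / 5 = 72.32 from the reservoir fund.
Ben keeps 44 − 37 = 7, so Ben's payoff is 7 + 72.32 = 79.32.

79.32 thousand dollars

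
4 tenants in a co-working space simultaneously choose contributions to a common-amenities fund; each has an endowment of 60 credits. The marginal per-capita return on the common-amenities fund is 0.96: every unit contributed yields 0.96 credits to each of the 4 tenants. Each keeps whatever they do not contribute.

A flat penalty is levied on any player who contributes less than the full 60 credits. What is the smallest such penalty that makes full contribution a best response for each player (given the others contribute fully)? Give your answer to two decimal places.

Given the others contribute fully, the best deviation is to contribute 0 (any partial contribution still incurs the fine and gives up units whose private return 0.96 is below 1).
Deviating from 60 to 0 saves 60 credits but forfeits the deviator's share of the drop in the common-amenities fund: 0.96 × 60 = 57.60.
So the deviation gain is 60 − 57.60 = 2.40, and the fine must be at least 2.40 credits to wipe it out.

2.40 credits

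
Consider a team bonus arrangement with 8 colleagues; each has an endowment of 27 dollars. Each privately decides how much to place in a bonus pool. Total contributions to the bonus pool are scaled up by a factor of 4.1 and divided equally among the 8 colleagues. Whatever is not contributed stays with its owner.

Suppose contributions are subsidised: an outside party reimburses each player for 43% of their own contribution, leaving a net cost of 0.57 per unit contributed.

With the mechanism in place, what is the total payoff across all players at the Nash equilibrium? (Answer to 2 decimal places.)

The effective private return is (4.1/8) / 0.57 = 0.8991, which is still under 1, so the mechanism doesn't change anyone's dominant strategy: zero contribution.
At the Nash equilibrium no one contributes; group total payoff = 8 × 27 = 216.

216.00 dollars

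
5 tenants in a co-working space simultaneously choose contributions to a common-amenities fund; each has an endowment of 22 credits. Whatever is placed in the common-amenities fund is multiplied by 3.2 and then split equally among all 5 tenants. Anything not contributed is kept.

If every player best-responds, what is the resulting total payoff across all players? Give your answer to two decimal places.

Each contributed unit returns 3.2/5 = 0.6400 to its contributor — below 1 — so contributing 0 is dominant for every player. At the Nash equilibrium everyone keeps their 22, and the group total is 5 × 22 = 110.

110.00 credits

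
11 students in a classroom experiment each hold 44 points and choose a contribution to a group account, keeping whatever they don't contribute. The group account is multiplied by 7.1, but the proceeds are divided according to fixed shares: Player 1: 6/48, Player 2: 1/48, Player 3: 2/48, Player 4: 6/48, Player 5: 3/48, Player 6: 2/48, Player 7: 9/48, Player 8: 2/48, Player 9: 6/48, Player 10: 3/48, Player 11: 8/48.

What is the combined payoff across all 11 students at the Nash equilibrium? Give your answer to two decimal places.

For player j, contributing a unit is worthwhile iff 7.1 × (j's share) ≥ 1, i.e. iff j's share is at least 0.1408.
Player 7 and Player 11 are above the threshold, contributing 44 each; the remaining 9 contribute 0. Total contributed: 88.
The group account pays out 7.1 × 88 = 624.80 in total (split across the unequal shares, but the aggregate is all that matters for the group sum).
The 9 free-riders keep 44 each, adding 396. Group total = 396 + 624.80 = 1020.80.

1020.80 points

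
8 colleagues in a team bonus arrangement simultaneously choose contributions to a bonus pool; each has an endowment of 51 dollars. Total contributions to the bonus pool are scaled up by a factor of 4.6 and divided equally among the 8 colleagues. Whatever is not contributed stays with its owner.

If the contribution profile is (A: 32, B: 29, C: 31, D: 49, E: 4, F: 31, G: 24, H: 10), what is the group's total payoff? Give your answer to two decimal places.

Total contributed: 32 + 29 + 31 + 49 + 4 + 31 + 24 + 10 = 210; total kept: 8 × 51 − 210 = 198.
The bonus pool pays out 4.6 × 210 = 966.00 in aggregate.
Group total = 198 + 966.00 = 1164.00.

1164.00 dollars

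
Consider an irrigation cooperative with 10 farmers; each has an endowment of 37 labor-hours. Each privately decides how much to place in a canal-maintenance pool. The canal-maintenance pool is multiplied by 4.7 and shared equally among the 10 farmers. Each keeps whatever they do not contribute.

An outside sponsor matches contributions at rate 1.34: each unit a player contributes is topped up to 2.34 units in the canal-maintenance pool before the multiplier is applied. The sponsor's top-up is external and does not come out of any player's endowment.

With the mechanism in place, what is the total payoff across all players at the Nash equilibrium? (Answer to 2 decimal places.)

4069.26 labor-hours

Under the mechanism each unit contributed yields 4.7 × 2.34 / 10 = 1.0998 back to its contributor per unit of net cost, which exceeds 1, making full contribution the dominant choice for everyone.
At the Nash equilibrium everyone contributes 37. Group total payoff = 4.7 × 2.34 × 370 = 4069.26.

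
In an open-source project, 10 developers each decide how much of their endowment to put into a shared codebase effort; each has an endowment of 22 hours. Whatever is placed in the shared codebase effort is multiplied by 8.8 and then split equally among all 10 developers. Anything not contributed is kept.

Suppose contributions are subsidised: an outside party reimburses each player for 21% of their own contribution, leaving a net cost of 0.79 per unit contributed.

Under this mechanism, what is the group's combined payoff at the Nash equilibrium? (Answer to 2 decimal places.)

With the mechanism, a contributed unit returns (8.8/10) / 0.79 = 1.1139 per unit of net cost to the contributor — now above 1 — so contributing fully is weakly dominant for every player.
So the Nash equilibrium is full contribution by all 10; the group earns 10 × (22 × 0.21 + 8.8 × 22) = 1982.20.

1982.20 hours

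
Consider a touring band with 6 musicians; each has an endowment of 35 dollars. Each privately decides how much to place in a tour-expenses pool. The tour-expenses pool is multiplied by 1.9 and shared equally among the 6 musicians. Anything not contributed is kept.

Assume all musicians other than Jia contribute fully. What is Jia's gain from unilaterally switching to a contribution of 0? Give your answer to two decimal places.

Switching from a contribution of 35 to 0 lets Jia keep an extra 35 dollars, but lowers the tour-expenses pool by 35, which costs Jia their own share of that drop: 1.9/6 × 35 = 11.08.
Net gain = 35 − 11.08 = 23.92. The private return per contributed unit (0.3167) is below 1, so free-riding is indeed the best response regardless of what the others do.

23.92 dollars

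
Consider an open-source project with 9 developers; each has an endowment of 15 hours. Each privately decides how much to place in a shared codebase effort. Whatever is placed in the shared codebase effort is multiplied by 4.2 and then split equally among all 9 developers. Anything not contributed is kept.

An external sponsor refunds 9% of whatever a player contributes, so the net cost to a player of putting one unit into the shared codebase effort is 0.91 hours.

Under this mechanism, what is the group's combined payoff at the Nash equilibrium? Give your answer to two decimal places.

The effective private return is (4.2/9) / 0.91 = 0.5128, which is still under 1, so the mechanism doesn't change anyone's dominant strategy: zero contribution.
Everyone keeps their endowment and the group total is 9 × 15 = 135.

135.00 hours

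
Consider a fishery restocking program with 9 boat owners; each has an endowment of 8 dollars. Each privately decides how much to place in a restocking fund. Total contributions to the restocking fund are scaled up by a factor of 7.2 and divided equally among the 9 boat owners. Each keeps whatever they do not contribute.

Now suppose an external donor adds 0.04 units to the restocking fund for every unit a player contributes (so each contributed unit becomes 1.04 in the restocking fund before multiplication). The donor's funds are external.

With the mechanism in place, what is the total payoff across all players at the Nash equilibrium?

72.00 dollars

With the mechanism, a contributed unit returns 7.2 × 1.04 / 9 = 0.8320 per unit of net cost — still below 1 — so contributing 0 remains dominant for every player.
At the Nash equilibrium no one contributes; group total payoff = 9 × 8 = 72.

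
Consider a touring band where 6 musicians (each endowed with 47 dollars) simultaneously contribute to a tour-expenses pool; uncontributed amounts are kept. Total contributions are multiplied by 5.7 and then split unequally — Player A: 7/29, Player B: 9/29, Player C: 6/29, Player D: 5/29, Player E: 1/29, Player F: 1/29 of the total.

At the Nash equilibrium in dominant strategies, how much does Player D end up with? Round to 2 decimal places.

185.57 dollars

A player with share s gets back 5.7·s per unit contributed, so full contribution is dominant for anyone with s > 1/5.7 = 0.1754 and zero contribution is dominant for anyone below.
The shares above 0.1754 belong to Player A, Player B and Player C, contributing 47 each; the remaining 3 contribute 0. Total contributed: 141.
Player D keeps 47 and receives 5.7 × 141 × 5/29 = 138.57 from the tour-expenses pool, for a payoff of 185.57.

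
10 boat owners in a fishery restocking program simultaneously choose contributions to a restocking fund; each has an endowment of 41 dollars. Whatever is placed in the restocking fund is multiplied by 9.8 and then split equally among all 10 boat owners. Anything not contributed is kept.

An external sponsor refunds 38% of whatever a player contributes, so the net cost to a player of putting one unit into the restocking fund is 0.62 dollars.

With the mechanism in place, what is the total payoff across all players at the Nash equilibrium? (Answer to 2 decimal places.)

4173.80 dollars

Under the mechanism each unit contributed yields (9.8/10) / 0.62 = 1.5806 back to its contributor per unit of net cost, which exceeds 1, making full contribution the dominant choice for everyone.
So the Nash equilibrium is full contribution by all 10; the group earns 10 × (41 × 0.38 + 9.8 × 41) = 4173.80.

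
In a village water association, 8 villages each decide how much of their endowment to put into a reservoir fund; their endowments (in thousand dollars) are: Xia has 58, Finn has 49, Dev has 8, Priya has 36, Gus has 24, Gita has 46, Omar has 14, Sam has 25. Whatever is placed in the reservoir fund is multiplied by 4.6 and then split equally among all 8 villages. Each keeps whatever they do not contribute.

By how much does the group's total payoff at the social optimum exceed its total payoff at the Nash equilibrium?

The private return per contributed unit is 4.6/8 = 0.5750 < 1 for every player regardless of endowment, so the Nash equilibrium is zero contribution and the group total is Σ E_j = 58 + 49 + 8 + 36 + 24 + 46 + 14 + 25 = 260.
Each contributed unit returns 4.600 to the group, so the social optimum is full contribution by everyone: group total = 4.600 × 260 = 1196.00.
Efficiency loss = (4.600 − 1) × 260 = 936.00.

936.00 thousand dollars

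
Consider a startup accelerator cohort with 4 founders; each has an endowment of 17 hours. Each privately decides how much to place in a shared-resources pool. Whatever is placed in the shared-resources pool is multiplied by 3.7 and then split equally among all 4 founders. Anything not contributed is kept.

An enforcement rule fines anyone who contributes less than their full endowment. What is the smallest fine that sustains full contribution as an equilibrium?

1.28 hours

Given the others contribute fully, the best deviation is to contribute 0 (any partial contribution still incurs the fine and gives up units whose private return 0.9250 is below 1).
Deviating from 17 to 0 saves 17 hours but forfeits the deviator's share of the drop in the shared-resources pool: 3.7/4 × 17 = 15.72.
So the deviation gain is 17 − 15.72 = 1.28, and the fine must be at least 1.28 hours to wipe it out.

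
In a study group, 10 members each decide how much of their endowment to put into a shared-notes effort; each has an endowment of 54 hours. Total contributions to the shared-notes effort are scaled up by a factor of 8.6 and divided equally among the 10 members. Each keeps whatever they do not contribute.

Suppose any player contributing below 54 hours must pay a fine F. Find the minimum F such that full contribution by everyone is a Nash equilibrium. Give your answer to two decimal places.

7.56 hours

Given the others contribute fully, the best deviation is to contribute 0 (any partial contribution still incurs the fine and gives up units whose private return 0.8600 is below 1).
Deviating from 54 to 0 saves 54 hours but forfeits the deviator's share of the drop in the shared-notes effort: 8.6/10 × 54 = 46.44.
So the deviation gain is 54 − 46.44 = 7.56, and the fine must be at least 7.56 hours to wipe it out.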